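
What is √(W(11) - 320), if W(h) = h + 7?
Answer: I*√302 ≈ 17.378*I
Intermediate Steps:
W(h) = 7 + h
√(W(11) - 320) = √((7 + 11) - 320) = √(18 - 320) = √(-302) = I*√302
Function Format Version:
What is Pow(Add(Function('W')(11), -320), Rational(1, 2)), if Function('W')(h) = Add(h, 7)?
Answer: Mul(I, Pow(302, Rational(1, 2))) ≈ Mul(17.378, I)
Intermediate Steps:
Function('W')(h) = Add(7, h)
Pow(Add(Function('W')(11), -320), Rational(1, 2)) = Pow(Add(Add(7, 11), -320), Rational(1, 2)) = Pow(Add(18, -320), Rational(1, 2)) = Pow(-302, Rational(1, 2)) = Mul(I, Pow(302, Rational(1, 2)))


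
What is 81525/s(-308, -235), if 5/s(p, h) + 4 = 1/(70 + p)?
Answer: -15538665/238 ≈ -65289.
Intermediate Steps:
s(p, h) = 5/(-4 + 1/(70 + p))
81525/s(-308, -235) = 81525/((5*(-70 - 1*(-308))/(279 + 4*(-308)))) = 81525/((5*(-70 + 308)/(279 - 1232))) = 81525/((5*238/(-953))) = 81525/((5*(-1/953)*238)) = 81525/(-1190/953) = 81525*(-953/1190) = -15538665/238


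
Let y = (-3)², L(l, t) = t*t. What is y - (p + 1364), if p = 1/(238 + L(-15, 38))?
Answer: -2279111/1682 ≈ -1355.0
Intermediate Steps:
L(l, t) = t²
y = 9
p = 1/1682 (p = 1/(238 + 38²) = 1/(238 + 1444) = 1/1682 ≈ 0.00059453)
y - (p + 1364) = 9 - (1/1682 + 1364) = 9 - 1*2294249/1682 = 9 - 2294249/1682 = -2279111/1682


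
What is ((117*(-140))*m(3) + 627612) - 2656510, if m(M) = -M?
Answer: -1979758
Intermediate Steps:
((117*(-140))*m(3) + 627612) - 2656510 = ((117*(-140))*(-1*3) + 627612) - 2656510 = (-16380*(-3) + 627612) - 2656510 = (49140 + 627612) - 2656510 = 676752 - 2656510 = -1979758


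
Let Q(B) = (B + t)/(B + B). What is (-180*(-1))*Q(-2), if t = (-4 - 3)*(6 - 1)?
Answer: 1665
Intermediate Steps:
t = -35 (t = -7*5 = -35)
Q(B) = (-35 + B)/(2*B) (Q(B) = (B - 35)/(B + B) = (-35 + B)/((2*B)) = (-35 + B)*(1/(2*B)) = (-35 + B)/(2*B))
(-180*(-1))*Q(-2) = (-180*(-1))*((1/2)*(-35 - 2)/(-2)) = 180*((1/2)*(-1/2)*(-37)) = 180*(37/4) = 1665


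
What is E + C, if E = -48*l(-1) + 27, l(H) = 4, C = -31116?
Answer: -31281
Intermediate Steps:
E = -165 (E = -48*4 + 27 = -192 + 27 = -165)
E + C = -165 - 31116 = -31281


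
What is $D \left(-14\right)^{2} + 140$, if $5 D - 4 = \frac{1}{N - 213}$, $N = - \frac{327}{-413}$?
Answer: $\frac{12997978}{43821} \approx 296.62$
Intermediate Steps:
$N = \frac{327}{413}$ ($N = \left(-327\right) \left(- \frac{1}{413}\right) = \frac{327}{413} \approx 0.79177$)
$D = \frac{70031}{87642}$ ($D = \frac{4}{5} + \frac{1}{5 \left(\frac{327}{413} - 213\right)} = \frac{4}{5} + \frac{1}{5 \left(- \frac{87642}{413}\right)} = \frac{4}{5} + \frac{1}{5} \left(- \frac{413}{87642}\right) = \frac{4}{5} - \frac{413}{438210} = \frac{70031}{87642} \approx 0.79906$)
$D \left(-14\right)^{2} + 140 = \frac{70031 \left(-14\right)^{2}}{87642} + 140 = \frac{70031}{87642} \cdot 196 + 140 = \frac{6863038}{43821} + 140 = \frac{12997978}{43821}$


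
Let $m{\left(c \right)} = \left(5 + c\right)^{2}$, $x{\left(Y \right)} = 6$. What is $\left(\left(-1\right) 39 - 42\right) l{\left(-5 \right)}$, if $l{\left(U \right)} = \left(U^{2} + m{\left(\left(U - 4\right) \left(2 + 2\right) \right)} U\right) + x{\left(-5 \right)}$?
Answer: $386694$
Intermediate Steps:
$l{\left(U \right)} = 6 + U^{2} + U \left(-11 + 4 U\right)^{2}$ ($l{\left(U \right)} = \left(U^{2} + \left(5 + \left(U - 4\right) \left(2 + 2\right)\right)^{2} U\right) + 6 = \left(U^{2} + \left(5 + \left(-4 + U\right) 4\right)^{2} U\right) + 6 = \left(U^{2} + \left(5 + \left(-16 + 4 U\right)\right)^{2} U\right) + 6 = \left(U^{2} + \left(-11 + 4 U\right)^{2} U\right) + 6 = \left(U^{2} + U \left(-11 + 4 U\right)^{2}\right) + 6 = 6 + U^{2} + U \left(-11 + 4 U\right)^{2}$)
$\left(\left(-1\right) 39 - 42\right) l{\left(-5 \right)} = \left(\left(-1\right) 39 - 42\right) \left(6 + \left(-5\right)^{2} - 5 \left(-11 + 4 \left(-5\right)\right)^{2}\right) = \left(-39 - 42\right) \left(6 + 25 - 5 \left(-11 - 20\right)^{2}\right) = - 81 \left(6 + 25 - 5 \left(-31\right)^{2}\right) = - 81 \left(6 + 25 - 4805\right) = \left(-81\right) \left(-4774\right) = 386694$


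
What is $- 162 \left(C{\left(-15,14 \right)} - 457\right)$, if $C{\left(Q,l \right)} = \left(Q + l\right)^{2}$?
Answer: $73872$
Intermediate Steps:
$- 162 \left(C{\left(-15,14 \right)} - 457\right) = - 162 \left(\left(-15 + 14\right)^{2} - 457\right) = - 162 \left(\left(-1\right)^{2} - 457\right) = - 162 \left(1 - 457\right) = \left(-162\right) \left(-456\right) = 73872$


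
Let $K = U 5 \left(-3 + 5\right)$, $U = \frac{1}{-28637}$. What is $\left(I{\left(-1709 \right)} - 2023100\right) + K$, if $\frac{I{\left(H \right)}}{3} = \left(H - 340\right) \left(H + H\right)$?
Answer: $\frac{543740627392}{28637} \approx 1.8987 \cdot 10^{7}$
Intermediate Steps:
$U = - \frac{1}{28637} \approx -3.492 \cdot 10^{-5}$
$K = - \frac{10}{28637}$ ($K = - \frac{5 \left(-3 + 5\right)}{28637} = - \frac{5 \cdot 2}{28637} = \left(- \frac{1}{28637}\right) 10 = - \frac{10}{28637} \approx -0.0003492$)
$I{\left(H \right)} = 6 H \left(-340 + H\right)$ ($I{\left(H \right)} = 3 \left(H - 340\right) \left(H + H\right) = 3 \left(-340 + H\right) 2 H = 3 \cdot 2 H \left(-340 + H\right) = 6 H \left(-340 + H\right)$)
$\left(I{\left(-1709 \right)} - 2023100\right) + K = \left(6 \left(-1709\right) \left(-340 - 1709\right) - 2023100\right) - \frac{10}{28637} = \left(6 \left(-1709\right) \left(-2049\right) - 2023100\right) - \frac{10}{28637} = \left(21010446 - 2023100\right) - \frac{10}{28637} = 18987346 - \frac{10}{28637} = \frac{543740627392}{28637}$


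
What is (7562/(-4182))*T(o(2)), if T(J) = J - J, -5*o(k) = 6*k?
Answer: 0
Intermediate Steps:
o(k) = -6*k/5
T(J) = 0
(7562/(-4182))*T(o(2)) = (7562/(-4182))*0 = (7562*(-1/4182))*0 = -3781/2091*0 = 0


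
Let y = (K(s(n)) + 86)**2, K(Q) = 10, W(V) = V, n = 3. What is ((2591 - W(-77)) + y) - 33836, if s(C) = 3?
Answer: -21952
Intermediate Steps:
y = 9216 (y = (10 + 86)**2 = 96**2 = 9216)
((2591 - W(-77)) + y) - 33836 = ((2591 - 1*(-77)) + 9216) - 33836 = ((2591 + 77) + 9216) - 33836 = (2668 + 9216) - 33836 = 11884 - 33836 = -21952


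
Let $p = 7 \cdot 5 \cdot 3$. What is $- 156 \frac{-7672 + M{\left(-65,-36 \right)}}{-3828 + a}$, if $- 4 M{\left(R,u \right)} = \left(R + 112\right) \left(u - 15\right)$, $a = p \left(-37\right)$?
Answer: $- \frac{367783}{2571} \approx -143.05$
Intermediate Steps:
$p = 105$ ($p = 35 \cdot 3 = 105$)
$a = -3885$ ($a = 105 \left(-37\right) = -3885$)
$M{\left(R,u \right)} = - \frac{\left(-15 + u\right) \left(112 + R\right)}{4}$ ($M{\left(R,u \right)} = - \frac{\left(R + 112\right) \left(u - 15\right)}{4} = - \frac{\left(112 + R\right) \left(-15 + u\right)}{4} = - \frac{\left(-15 + u\right) \left(112 + R\right)}{4}$)
$- 156 \frac{-7672 + M{\left(-65,-36 \right)}}{-3828 + a} = - 156 \frac{-7672 + \left(420 - -1008 + \frac{15}{4} \left(-65\right) - \left(- \frac{65}{4}\right) \left(-36\right)\right)}{-3828 - 3885} = - 156 \frac{-7672 + \left(420 + 1008 - \frac{975}{4} - 585\right)}{-7713} = - 156 \left(-7672 + \frac{2397}{4}\right) \left(- \frac{1}{7713}\right) = - 156 \left(\left(- \frac{28291}{4}\right) \left(- \frac{1}{7713}\right)\right) = \left(-156\right) \frac{28291}{30852} = - \frac{367783}{2571}$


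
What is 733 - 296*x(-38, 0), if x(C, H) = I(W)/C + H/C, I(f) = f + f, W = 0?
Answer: 733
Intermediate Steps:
I(f) = 2*f
x(C, H) = H/C (x(C, H) = (2*0)/C + H/C = 0/C + H/C = 0 + H/C = H/C)
733 - 296*x(-38, 0) = 733 - 0/(-38) = 733 - 0*(-1)/38 = 733 - 296*0 = 733 + 0 = 733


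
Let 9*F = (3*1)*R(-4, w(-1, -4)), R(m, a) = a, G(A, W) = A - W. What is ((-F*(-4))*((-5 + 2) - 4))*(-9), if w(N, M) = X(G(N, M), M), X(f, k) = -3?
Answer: -252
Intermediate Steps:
w(N, M) = -3
F = -1 (F = ((3*1)*(-3))/9 = (3*(-3))/9 = (⅑)*(-9) = -1)
((-F*(-4))*((-5 + 2) - 4))*(-9) = ((-1*(-1)*(-4))*((-5 + 2) - 4))*(-9) = ((1*(-4))*(-3 - 4))*(-9) = -4*(-7)*(-9) = 28*(-9) = -252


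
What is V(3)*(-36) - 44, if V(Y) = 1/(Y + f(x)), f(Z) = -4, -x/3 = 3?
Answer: -8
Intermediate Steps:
x = -9 (x = -3*3 = -9)
V(Y) = 1/(-4 + Y) (V(Y) = 1/(Y - 4) = 1/(-4 + Y))
V(3)*(-36) - 44 = -36/(-4 + 3) - 44 = -36/(-1) - 44 = -1*(-36) - 44 = 36 - 44 = -8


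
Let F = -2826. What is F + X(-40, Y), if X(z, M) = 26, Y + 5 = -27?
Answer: -2800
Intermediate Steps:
Y = -32 (Y = -5 - 27 = -32)
F + X(-40, Y) = -2826 + 26 = -2800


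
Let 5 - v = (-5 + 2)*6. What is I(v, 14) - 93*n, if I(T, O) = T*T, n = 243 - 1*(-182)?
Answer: -38996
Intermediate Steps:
n = 425 (n = 243 + 182 = 425)
v = 23 (v = 5 - (-5 + 2)*6 = 5 - (-3)*6 = 5 - 1*(-18) = 5 + 18 = 23)
I(T, O) = T²
I(v, 14) - 93*n = 23² - 93*425 = 529 - 39525 = -38996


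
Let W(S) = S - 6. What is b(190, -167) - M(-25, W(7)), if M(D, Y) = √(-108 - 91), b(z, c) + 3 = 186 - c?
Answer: 350 - I*√199 ≈ 350.0 - 14.107*I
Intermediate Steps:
W(S) = -6 + S
b(z, c) = 183 - c (b(z, c) = -3 + (186 - c) = 183 - c)
M(D, Y) = I*√199 (M(D, Y) = √(-199) = I*√199)
b(190, -167) - M(-25, W(7)) = (183 - 1*(-167)) - I*√199 = (183 + 167) - I*√199 = 350 - I*√199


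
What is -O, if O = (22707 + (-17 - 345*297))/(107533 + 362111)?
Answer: 79775/469644 ≈ 0.16986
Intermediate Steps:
O = -79775/469644 (O = (22707 + (-17 - 102465))/469644 = (22707 - 102482)*(1/469644) = -79775*1/469644 = -79775/469644 ≈ -0.16986)
-O = -1*(-79775/469644) = 79775/469644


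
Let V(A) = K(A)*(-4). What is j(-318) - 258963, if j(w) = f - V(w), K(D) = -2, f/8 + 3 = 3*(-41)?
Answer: -259979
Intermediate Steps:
f = -1008 (f = -24 + 8*(3*(-41)) = -24 + 8*(-123) = -24 - 984 = -1008)
V(A) = 8 (V(A) = -2*(-4) = 8)
j(w) = -1016 (j(w) = -1008 - 1*8 = -1008 - 8 = -1016)
j(-318) - 258963 = -1016 - 258963 = -259979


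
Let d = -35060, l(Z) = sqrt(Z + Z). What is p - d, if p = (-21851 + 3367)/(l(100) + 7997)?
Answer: 2242002606992/63951809 + 184840*sqrt(2)/63951809 ≈ 35058.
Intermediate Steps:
l(Z) = sqrt(2)*sqrt(Z) (l(Z) = sqrt(2*Z) = sqrt(2)*sqrt(Z))
p = -18484/(7997 + 10*sqrt(2)) (p = (-21851 + 3367)/(sqrt(2)*sqrt(100) + 7997) = -18484/(sqrt(2)*10 + 7997) = -18484/(10*sqrt(2) + 7997) = -18484/(7997 + 10*sqrt(2)) ≈ -2.3073)
p - d = (-147816548/63951809 + 184840*sqrt(2)/63951809) - 1*(-35060) = (-147816548/63951809 + 184840*sqrt(2)/63951809) + 35060 = 2242002606992/63951809 + 184840*sqrt(2)/63951809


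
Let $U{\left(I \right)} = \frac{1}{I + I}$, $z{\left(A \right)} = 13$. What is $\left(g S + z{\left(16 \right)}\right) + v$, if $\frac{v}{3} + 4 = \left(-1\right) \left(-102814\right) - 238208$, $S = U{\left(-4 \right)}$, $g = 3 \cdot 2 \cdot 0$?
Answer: $-406181$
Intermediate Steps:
$U{\left(I \right)} = \frac{1}{2 I}$
$g = 0$ ($g = 6 \cdot 0 = 0$)
$S = - \frac{1}{8}$ ($S = \frac{1}{2 \left(-4\right)} = \frac{1}{2} \left(- \frac{1}{4}\right) = - \frac{1}{8} \approx -0.125$)
$v = -406194$ ($v = -12 + 3 \left(\left(-1\right) \left(-102814\right) - 238208\right) = -12 + 3 \left(102814 - 238208\right) = -12 + 3 \left(-135394\right) = -12 - 406182 = -406194$)
$\left(g S + z{\left(16 \right)}\right) + v = \left(0 \left(- \frac{1}{8}\right) + 13\right) - 406194 = \left(0 + 13\right) - 406194 = 13 - 406194 = -406181$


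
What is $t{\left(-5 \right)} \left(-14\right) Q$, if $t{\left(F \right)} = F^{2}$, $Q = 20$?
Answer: $-7000$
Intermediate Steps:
$t{\left(-5 \right)} \left(-14\right) Q = \left(-5\right)^{2} \left(-14\right) 20 = 25 \left(-14\right) 20 = \left(-350\right) 20 = -7000$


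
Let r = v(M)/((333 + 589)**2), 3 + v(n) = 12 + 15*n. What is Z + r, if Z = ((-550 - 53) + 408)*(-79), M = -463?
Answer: 3273884271/212521 ≈ 15405.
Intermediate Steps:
v(n) = 9 + 15*n (v(n) = -3 + (12 + 15*n) = 9 + 15*n)
r = -1734/212521 (r = (9 + 15*(-463))/((333 + 589)**2) = (9 - 6945)/(922**2) = -6936/850084 = -6936*1/850084 = -1734/212521 ≈ -0.0081592)
Z = 15405 (Z = (-603 + 408)*(-79) = -195*(-79) = 15405)
Z + r = 15405 - 1734/212521 = 3273884271/212521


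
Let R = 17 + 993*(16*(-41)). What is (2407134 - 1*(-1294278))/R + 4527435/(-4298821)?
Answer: -1450833695949/215401023847 ≈ -6.7355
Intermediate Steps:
R = -651391 (R = 17 + 993*(-656) = 17 - 651408 = -651391)
(2407134 - 1*(-1294278))/R + 4527435/(-4298821) = (2407134 - 1*(-1294278))/(-651391) + 4527435/(-4298821) = (2407134 + 1294278)*(-1/651391) + 4527435*(-1/4298821) = 3701412*(-1/651391) - 4527435/4298821 = -284724/50107 - 4527435/4298821 = -1450833695949/215401023847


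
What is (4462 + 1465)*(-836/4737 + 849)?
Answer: 23831737979/4737 ≈ 5.0310e+6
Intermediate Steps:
(4462 + 1465)*(-836/4737 + 849) = 5927*(-836*1/4737 + 849) = 5927*(-836/4737 + 849) = 5927*(4020877/4737) = 23831737979/4737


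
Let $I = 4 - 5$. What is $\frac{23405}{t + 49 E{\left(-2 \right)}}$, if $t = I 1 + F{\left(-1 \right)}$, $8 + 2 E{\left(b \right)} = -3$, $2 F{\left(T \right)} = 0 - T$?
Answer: $- \frac{4681}{54} \approx -86.685$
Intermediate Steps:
$F{\left(T \right)} = - \frac{T}{2}$ ($F{\left(T \right)} = \frac{0 - T}{2} = \frac{\left(-1\right) T}{2} = - \frac{T}{2}$)
$I = -1$
$E{\left(b \right)} = - \frac{11}{2}$ ($E{\left(b \right)} = -4 + \frac{1}{2} \left(-3\right) = -4 - \frac{3}{2} = - \frac{11}{2}$)
$t = - \frac{1}{2}$ ($t = \left(-1\right) 1 - - \frac{1}{2} = -1 + \frac{1}{2} = - \frac{1}{2} \approx -0.5$)
$\frac{23405}{t + 49 E{\left(-2 \right)}} = \frac{23405}{- \frac{1}{2} + 49 \left(- \frac{11}{2}\right)} = \frac{23405}{- \frac{1}{2} - \frac{539}{2}} = \frac{23405}{-270} = 23405 \left(- \frac{1}{270}\right) = - \frac{4681}{54}$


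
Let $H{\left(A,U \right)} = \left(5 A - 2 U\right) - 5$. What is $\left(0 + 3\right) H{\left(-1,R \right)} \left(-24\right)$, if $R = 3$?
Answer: $1152$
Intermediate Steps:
$H{\left(A,U \right)} = -5 - 2 U + 5 A$ ($H{\left(A,U \right)} = \left(- 2 U + 5 A\right) - 5 = -5 - 2 U + 5 A$)
$\left(0 + 3\right) H{\left(-1,R \right)} \left(-24\right) = \left(0 + 3\right) \left(-5 - 6 + 5 \left(-1\right)\right) \left(-24\right) = 3 \left(-5 - 6 - 5\right) \left(-24\right) = 3 \left(-16\right) \left(-24\right) = \left(-48\right) \left(-24\right) = 1152$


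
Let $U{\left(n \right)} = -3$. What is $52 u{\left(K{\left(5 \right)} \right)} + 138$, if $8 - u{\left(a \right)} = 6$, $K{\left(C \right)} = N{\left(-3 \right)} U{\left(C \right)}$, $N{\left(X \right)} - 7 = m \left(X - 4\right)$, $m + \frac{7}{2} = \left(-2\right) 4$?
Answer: $242$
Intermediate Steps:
$m = - \frac{23}{2}$ ($m = - \frac{7}{2} - 8 = - \frac{23}{2} \approx -11.5$)
$N{\left(X \right)} = 53 - \frac{23 X}{2}$ ($N{\left(X \right)} = 7 - \frac{23 \left(X - 4\right)}{2} = 7 - \frac{23 \left(-4 + X\right)}{2} = 7 - \left(-46 + \frac{23 X}{2}\right) = 53 - \frac{23 X}{2}$)
$K{\left(C \right)} = - \frac{525}{2}$ ($K{\left(C \right)} = \left(53 - - \frac{69}{2}\right) \left(-3\right) = \left(53 + \frac{69}{2}\right) \left(-3\right) = \frac{175}{2} \left(-3\right) = - \frac{525}{2}$)
$u{\left(a \right)} = 2$ ($u{\left(a \right)} = 8 - 6 = 2$)
$52 u{\left(K{\left(5 \right)} \right)} + 138 = 52 \cdot 2 + 138 = 104 + 138 = 242$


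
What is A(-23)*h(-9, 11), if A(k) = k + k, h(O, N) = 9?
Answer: -414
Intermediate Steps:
A(k) = 2*k
A(-23)*h(-9, 11) = (2*(-23))*9 = -46*9 = -414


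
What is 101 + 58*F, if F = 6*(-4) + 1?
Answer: -1233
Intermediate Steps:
F = -23 (F = -24 + 1 = -23)
101 + 58*F = 101 + 58*(-23) = 101 - 1334 = -1233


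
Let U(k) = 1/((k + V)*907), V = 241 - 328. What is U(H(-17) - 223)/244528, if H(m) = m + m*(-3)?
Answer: -1/61213183296 ≈ -1.6336e-11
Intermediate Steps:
V = -87
H(m) = -2*m (H(m) = m - 3*m = -2*m)
U(k) = 1/(907*(-87 + k)) (U(k) = 1/((k - 87)*907) = (1/907)/(-87 + k) = 1/(907*(-87 + k)))
U(H(-17) - 223)/244528 = (1/(907*(-87 + (-2*(-17) - 223))))/244528 = (1/(907*(-87 + (34 - 223))))*(1/244528) = (1/(907*(-87 - 189)))*(1/244528) = ((1/907)/(-276))*(1/244528) = ((1/907)*(-1/276))*(1/244528) = -1/250332*1/244528 = -1/61213183296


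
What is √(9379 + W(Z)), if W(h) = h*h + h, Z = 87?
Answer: √17035 ≈ 130.52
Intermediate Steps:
W(h) = h + h² (W(h) = h² + h = h + h²)
√(9379 + W(Z)) = √(9379 + 87*(1 + 87)) = √(9379 + 87*88) = √(9379 + 7656) = √17035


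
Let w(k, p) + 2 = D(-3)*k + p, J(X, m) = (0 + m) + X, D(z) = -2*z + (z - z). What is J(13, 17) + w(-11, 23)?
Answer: -15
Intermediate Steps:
D(z) = -2*z (D(z) = -2*z + 0 = -2*z)
J(X, m) = X + m (J(X, m) = m + X = X + m)
w(k, p) = -2 + p + 6*k (w(k, p) = -2 + ((-2*(-3))*k + p) = -2 + (6*k + p) = -2 + (p + 6*k) = -2 + p + 6*k)
J(13, 17) + w(-11, 23) = (13 + 17) + (-2 + 23 + 6*(-11)) = 30 + (-2 + 23 - 66) = 30 - 45 = -15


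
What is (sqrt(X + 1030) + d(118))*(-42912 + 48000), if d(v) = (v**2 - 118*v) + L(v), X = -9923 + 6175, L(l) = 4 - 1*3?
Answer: 5088 + 15264*I*sqrt(302) ≈ 5088.0 + 2.6526e+5*I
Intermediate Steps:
L(l) = 1 (L(l) = 4 - 3 = 1)
X = -3748
d(v) = 1 + v**2 - 118*v (d(v) = (v**2 - 118*v) + 1 = 1 + v**2 - 118*v)
(sqrt(X + 1030) + d(118))*(-42912 + 48000) = (sqrt(-3748 + 1030) + (1 + 118**2 - 118*118))*(-42912 + 48000) = (sqrt(-2718) + (1 + 13924 - 13924))*5088 = (3*I*sqrt(302) + 1)*5088 = (1 + 3*I*sqrt(302))*5088 = 5088 + 15264*I*sqrt(302)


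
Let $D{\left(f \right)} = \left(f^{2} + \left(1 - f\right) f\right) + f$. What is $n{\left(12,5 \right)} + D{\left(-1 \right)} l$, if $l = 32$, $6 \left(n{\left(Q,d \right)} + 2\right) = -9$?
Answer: $- \frac{135}{2} \approx -67.5$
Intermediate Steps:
$n{\left(Q,d \right)} = - \frac{7}{2}$ ($n{\left(Q,d \right)} = -2 + \frac{1}{6} \left(-9\right) = -2 - \frac{3}{2} = - \frac{7}{2}$)
$D{\left(f \right)} = f + f^{2} + f \left(1 - f\right)$ ($D{\left(f \right)} = \left(f^{2} + f \left(1 - f\right)\right) + f = f + f^{2} + f \left(1 - f\right)$)
$n{\left(12,5 \right)} + D{\left(-1 \right)} l = - \frac{7}{2} + 2 \left(-1\right) 32 = - \frac{7}{2} - 64 = - \frac{135}{2}$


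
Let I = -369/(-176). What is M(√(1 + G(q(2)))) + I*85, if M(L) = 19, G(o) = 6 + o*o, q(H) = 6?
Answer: 34709/176 ≈ 197.21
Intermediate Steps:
G(o) = 6 + o²
I = 369/176 (I = -369*(-1/176) = 369/176 ≈ 2.0966)
M(√(1 + G(q(2)))) + I*85 = 19 + (369/176)*85 = 19 + 31365/176 = 34709/176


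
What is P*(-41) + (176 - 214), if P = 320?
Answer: -13158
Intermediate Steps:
P*(-41) + (176 - 214) = 320*(-41) + (176 - 214) = -13120 - 38 = -13158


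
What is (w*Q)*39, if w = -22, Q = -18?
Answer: 15444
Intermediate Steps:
(w*Q)*39 = -22*(-18)*39 = 396*39 = 15444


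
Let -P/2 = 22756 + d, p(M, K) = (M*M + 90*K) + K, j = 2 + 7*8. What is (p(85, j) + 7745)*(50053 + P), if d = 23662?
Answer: -866270184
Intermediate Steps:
j = 58 (j = 2 + 56 = 58)
p(M, K) = M² + 91*K (p(M, K) = (M² + 90*K) + K = M² + 91*K)
P = -92836 (P = -2*(22756 + 23662) = -2*46418 = -92836)
(p(85, j) + 7745)*(50053 + P) = ((85² + 91*58) + 7745)*(50053 - 92836) = ((7225 + 5278) + 7745)*(-42783) = (12503 + 7745)*(-42783) = 20248*(-42783) = -866270184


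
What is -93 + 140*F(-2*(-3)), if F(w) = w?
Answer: 747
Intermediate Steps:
-93 + 140*F(-2*(-3)) = -93 + 140*(-2*(-3)) = -93 + 140*6 = -93 + 840 = 747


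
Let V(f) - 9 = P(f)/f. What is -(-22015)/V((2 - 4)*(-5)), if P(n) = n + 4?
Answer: 110075/52 ≈ 2116.8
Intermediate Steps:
P(n) = 4 + n
V(f) = 9 + (4 + f)/f
-(-22015)/V((2 - 4)*(-5)) = -(-22015)/(10 + 4/(((2 - 4)*(-5)))) = -(-22015)/(10 + 4/((-2*(-5)))) = -(-22015)/(10 + 4/10) = -(-22015)/(10 + 4*(⅒)) = -(-22015)/(10 + ⅖) = -(-22015)/52/5 = -(-22015)*5/52 = -595*(-185/52) = 110075/52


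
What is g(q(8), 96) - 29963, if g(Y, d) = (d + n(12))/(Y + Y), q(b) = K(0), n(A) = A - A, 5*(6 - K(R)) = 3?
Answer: -269587/9 ≈ -29954.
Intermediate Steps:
K(R) = 27/5 (K(R) = 6 - 1/5*3 = 6 - 3/5 = 27/5)
n(A) = 0
q(b) = 27/5
g(Y, d) = d/(2*Y) (g(Y, d) = (d + 0)/(Y + Y) = d/((2*Y)) = d*(1/(2*Y)) = d/(2*Y))
g(q(8), 96) - 29963 = (1/2)*96/(27/5) - 29963 = (1/2)*96*(5/27) - 29963 = 80/9 - 29963 = -269587/9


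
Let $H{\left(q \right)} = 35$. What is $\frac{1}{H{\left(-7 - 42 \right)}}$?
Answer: $\frac{1}{35} \approx 0.028571$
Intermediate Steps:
$\frac{1}{H{\left(-7 - 42 \right)}} = \frac{1}{35}$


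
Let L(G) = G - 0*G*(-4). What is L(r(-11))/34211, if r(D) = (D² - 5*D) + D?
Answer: 165/34211 ≈ 0.0048230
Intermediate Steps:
r(D) = D² - 4*D
L(G) = G (L(G) = G - 0*(-4) = G - 1*0 = G + 0 = G)
L(r(-11))/34211 = -11*(-4 - 11)/34211 = -11*(-15)*(1/34211) = 165*(1/34211) = 165/34211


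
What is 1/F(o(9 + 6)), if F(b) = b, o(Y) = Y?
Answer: 1/15 ≈ 0.066667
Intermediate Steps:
1/F(o(9 + 6)) = 1/(9 + 6) = 1/15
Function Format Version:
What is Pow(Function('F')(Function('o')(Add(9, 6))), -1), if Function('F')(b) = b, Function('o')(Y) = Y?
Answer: Rational(1, 15) ≈ 0.066667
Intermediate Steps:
Pow(Function('F')(Function('o')(Add(9, 6))), -1) = Pow(Add(9, 6), -1) = Pow(15, -1) = Rational(1, 15)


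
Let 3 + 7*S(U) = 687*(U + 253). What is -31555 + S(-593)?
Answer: -64924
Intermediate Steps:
S(U) = 173808/7 + 687*U/7 (S(U) = -3/7 + (687*(U + 253))/7 = -3/7 + (687*(253 + U))/7 = -3/7 + (173811 + 687*U)/7 = -3/7 + (173811/7 + 687*U/7) = 173808/7 + 687*U/7)
-31555 + S(-593) = -31555 + (173808/7 + (687/7)*(-593)) = -31555 + (173808/7 - 407391/7) = -31555 - 33369 = -64924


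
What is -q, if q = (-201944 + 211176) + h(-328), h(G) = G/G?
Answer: -9233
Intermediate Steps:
h(G) = 1
q = 9233 (q = (-201944 + 211176) + 1 = 9232 + 1 = 9233)
-q = -1*9233 = -9233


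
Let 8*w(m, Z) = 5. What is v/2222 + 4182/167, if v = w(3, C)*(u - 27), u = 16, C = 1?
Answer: 6757277/269872 ≈ 25.039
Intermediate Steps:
w(m, Z) = 5/8 (w(m, Z) = (⅛)*5 = 5/8)
v = -55/8 (v = 5*(16 - 27)/8 = (5/8)*(-11) = -55/8 ≈ -6.8750)
v/2222 + 4182/167 = -55/8/2222 + 4182/167 = -55/8*1/2222 + 4182*(1/167) = -5/1616 + 4182/167 = 6757277/269872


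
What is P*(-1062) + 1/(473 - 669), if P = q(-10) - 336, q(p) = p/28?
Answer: 70013411/196 ≈ 3.5721e+5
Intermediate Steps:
q(p) = p/28 (q(p) = p*(1/28) = p/28)
P = -4709/14 (P = (1/28)*(-10) - 336 = -5/14 - 336 = -4709/14 ≈ -336.36)
P*(-1062) + 1/(473 - 669) = -4709/14*(-1062) + 1/(473 - 669) = 2500479/7 + 1/(-196) = 2500479/7 - 1/196 = 70013411/196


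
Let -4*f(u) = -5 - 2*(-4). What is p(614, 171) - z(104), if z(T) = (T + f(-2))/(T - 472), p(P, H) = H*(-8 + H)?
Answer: 41029469/1472 ≈ 27873.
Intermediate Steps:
f(u) = -¾ (f(u) = -(-5 - 2*(-4))/4 = -(-5 + 8)/4 = -¼*3 = -¾)
z(T) = (-¾ + T)/(-472 + T) (z(T) = (T - ¾)/(T - 472) = (-¾ + T)/(-472 + T))
p(614, 171) - z(104) = 171*(-8 + 171) - (-¾ + 104)/(-472 + 104) = 171*163 - 413/((-368)*4) = 27873 - (-1)*413/(368*4) = 27873 - 1*(-413/1472) = 27873 + 413/1472 = 41029469/1472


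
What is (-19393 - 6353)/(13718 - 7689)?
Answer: -25746/6029 ≈ -4.2704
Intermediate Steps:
(-19393 - 6353)/(13718 - 7689) = -25746/6029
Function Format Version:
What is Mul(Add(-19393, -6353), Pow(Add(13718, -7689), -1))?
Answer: Rational(-25746, 6029) ≈ -4.2704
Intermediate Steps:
Mul(Add(-19393, -6353), Pow(Add(13718, -7689), -1)) = Mul(-25746, Pow(6029, -1)) = Mul(-25746, Rational(1, 6029)) = Rational(-25746, 6029)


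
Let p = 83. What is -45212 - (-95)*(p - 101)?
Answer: -46922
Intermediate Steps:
-45212 - (-95)*(p - 101) = -45212 - (-95)*(83 - 101) = -45212 - (-95)*(-18) = -45212 - 1*1710 = -45212 - 1710 = -46922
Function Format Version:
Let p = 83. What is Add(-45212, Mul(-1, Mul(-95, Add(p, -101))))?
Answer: -46922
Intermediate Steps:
Add(-45212, Mul(-1, Mul(-95, Add(p, -101)))) = Add(-45212, Mul(-1, Mul(-95, Add(83, -101)))) = Add(-45212, Mul(-1, Mul(-95, -18))) = Add(-45212, Mul(-1, 1710)) = Add(-45212, -1710) = -46922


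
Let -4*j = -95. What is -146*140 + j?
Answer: -81665/4 ≈ -20416.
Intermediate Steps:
j = 95/4 (j = -¼*(-95) = 95/4 ≈ 23.750)
-146*140 + j = -146*140 + 95/4 = -20440 + 95/4 = -81665/4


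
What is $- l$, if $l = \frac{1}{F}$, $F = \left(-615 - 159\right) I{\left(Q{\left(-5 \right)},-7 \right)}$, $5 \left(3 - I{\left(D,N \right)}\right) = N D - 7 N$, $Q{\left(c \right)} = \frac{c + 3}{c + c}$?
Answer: $- \frac{25}{126162} \approx -0.00019816$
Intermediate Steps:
$Q{\left(c \right)} = \frac{3 + c}{2 c}$
$I{\left(D,N \right)} = 3 + \frac{7 N}{5} - \frac{D N}{5}$ ($I{\left(D,N \right)} = 3 - \frac{N D - 7 N}{5} = 3 - \frac{D N - 7 N}{5} = 3 - \frac{- 7 N + D N}{5} = 3 - \left(- \frac{7 N}{5} + \frac{D N}{5}\right) = 3 + \frac{7 N}{5} - \frac{D N}{5}$)
$F = \frac{126162}{25}$ ($F = \left(-615 - 159\right) \left(3 + \frac{7}{5} \left(-7\right) - \frac{1}{5} \frac{3 - 5}{2 \left(-5\right)} \left(-7\right)\right) = \left(-615 - 159\right) \left(3 - \frac{49}{5} - \frac{1}{5} \cdot \frac{1}{2} \left(- \frac{1}{5}\right) \left(-2\right) \left(-7\right)\right) = - 774 \left(3 - \frac{49}{5} - \frac{1}{25} \left(-7\right)\right) = - 774 \left(3 - \frac{49}{5} + \frac{7}{25}\right) = \left(-774\right) \left(- \frac{163}{25}\right) = \frac{126162}{25} \approx 5046.5$)
$l = \frac{25}{126162}$ ($l = \frac{1}{\frac{126162}{25}} = \frac{25}{126162} \approx 0.00019816$)
$- l = \left(-1\right) \frac{25}{126162} = - \frac{25}{126162}$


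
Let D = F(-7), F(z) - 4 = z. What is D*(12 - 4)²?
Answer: -192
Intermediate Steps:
F(z) = 4 + z
D = -3 (D = 4 - 7 = -3)
D*(12 - 4)² = -3*(12 - 4)² = -3*8² = -3*64 = -192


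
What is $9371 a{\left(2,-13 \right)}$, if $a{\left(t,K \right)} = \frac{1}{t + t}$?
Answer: $\frac{9371}{4} \approx 2342.8$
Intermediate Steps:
$a{\left(t,K \right)} = \frac{1}{2 t}$
$9371 a{\left(2,-13 \right)} = 9371 \frac{1}{2 \cdot 2} = 9371 \cdot \frac{1}{2} \cdot \frac{1}{2} = 9371 \cdot \frac{1}{4} = \frac{9371}{4}$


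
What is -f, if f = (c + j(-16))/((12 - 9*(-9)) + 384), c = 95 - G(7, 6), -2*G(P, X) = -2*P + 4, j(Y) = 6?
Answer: -32/159 ≈ -0.20126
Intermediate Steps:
G(P, X) = -2 + P (G(P, X) = -(-2*P + 4)/2 = -(4 - 2*P)/2 = -2 + P)
c = 90 (c = 95 - (-2 + 7) = 95 - 1*5 = 95 - 5 = 90)
f = 32/159 (f = (90 + 6)/((12 - 9*(-9)) + 384) = 96/((12 + 81) + 384) = 96/(93 + 384) = 96/477 = 96*(1/477) = 32/159 ≈ 0.20126)
-f = -1*32/159 = -32/159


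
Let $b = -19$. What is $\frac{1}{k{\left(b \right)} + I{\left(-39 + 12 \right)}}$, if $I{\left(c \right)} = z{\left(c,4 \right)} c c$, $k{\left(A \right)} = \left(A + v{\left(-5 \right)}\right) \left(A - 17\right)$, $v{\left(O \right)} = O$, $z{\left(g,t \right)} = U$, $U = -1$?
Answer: $\frac{1}{135} \approx 0.0074074$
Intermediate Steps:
$z{\left(g,t \right)} = -1$
$k{\left(A \right)} = \left(-17 + A\right) \left(-5 + A\right)$ ($k{\left(A \right)} = \left(A - 5\right) \left(A - 17\right) = \left(-5 + A\right) \left(-17 + A\right) = \left(-17 + A\right) \left(-5 + A\right)$)
$I{\left(c \right)} = - c^{2}$ ($I{\left(c \right)} = - c c = - c^{2}$)
$\frac{1}{k{\left(b \right)} + I{\left(-39 + 12 \right)}} = \frac{1}{\left(85 + \left(-19\right)^{2} - -418\right) - \left(-39 + 12\right)^{2}} = \frac{1}{\left(85 + 361 + 418\right) - \left(-27\right)^{2}} = \frac{1}{864 - 729} = \frac{1}{135}$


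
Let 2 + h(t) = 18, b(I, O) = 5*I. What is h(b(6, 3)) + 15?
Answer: 31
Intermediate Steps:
h(t) = 16 (h(t) = -2 + 18 = 16)
h(b(6, 3)) + 15 = 16 + 15 = 31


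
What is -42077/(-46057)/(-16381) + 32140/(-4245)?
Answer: -4849702784249/640536299733 ≈ -7.5713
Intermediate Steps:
-42077/(-46057)/(-16381) + 32140/(-4245) = -42077*(-1/46057)*(-1/16381) + 32140*(-1/4245) = (42077/46057)*(-1/16381) - 6428/849 = -42077/754459717 - 6428/849 = -4849702784249/640536299733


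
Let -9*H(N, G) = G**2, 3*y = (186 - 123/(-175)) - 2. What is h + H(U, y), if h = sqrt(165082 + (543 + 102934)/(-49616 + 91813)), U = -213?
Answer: -1044776329/2480625 + sqrt(293947198022307)/42197 ≈ -14.869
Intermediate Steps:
y = 32323/525 (y = ((186 - 123/(-175)) - 2)/3 = ((186 - 123*(-1/175)) - 2)/3 = ((186 + 123/175) - 2)/3 = (32673/175 - 2)/3 = (1/3)*(32323/175) = 32323/525 ≈ 61.568)
H(N, G) = -G**2/9
h = sqrt(293947198022307)/42197 (h = sqrt(165082 + 103477/42197) = sqrt(6966068631/42197) = sqrt(293947198022307)/42197 ≈ 406.31)
h + H(U, y) = sqrt(293947198022307)/42197 - (32323/525)**2/9 = sqrt(293947198022307)/42197 - 1/9*1044776329/275625 = sqrt(293947198022307)/42197 - 1044776329/2480625 = -1044776329/2480625 + sqrt(293947198022307)/42197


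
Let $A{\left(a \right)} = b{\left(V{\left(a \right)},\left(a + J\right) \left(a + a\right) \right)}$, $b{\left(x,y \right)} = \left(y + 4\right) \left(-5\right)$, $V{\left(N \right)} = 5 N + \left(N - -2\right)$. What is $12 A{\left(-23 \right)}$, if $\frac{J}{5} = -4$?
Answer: $-118920$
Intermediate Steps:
$J = -20$ ($J = 5 \left(-4\right) = -20$)
$V{\left(N \right)} = 2 + 6 N$ ($V{\left(N \right)} = 5 N + \left(N + 2\right) = 5 N + \left(2 + N\right) = 2 + 6 N$)
$b{\left(x,y \right)} = -20 - 5 y$ ($b{\left(x,y \right)} = \left(4 + y\right) \left(-5\right) = -20 - 5 y$)
$A{\left(a \right)} = -20 - 10 a \left(-20 + a\right)$ ($A{\left(a \right)} = -20 - 5 \left(a - 20\right) \left(a + a\right) = -20 - 5 \left(-20 + a\right) 2 a = -20 - 5 \cdot 2 a \left(-20 + a\right) = -20 - 10 a \left(-20 + a\right)$)
$12 A{\left(-23 \right)} = 12 \left(-20 - - 230 \left(-20 - 23\right)\right) = 12 \left(-20 - \left(-230\right) \left(-43\right)\right) = 12 \left(-20 - 9890\right) = 12 \left(-9910\right) = -118920$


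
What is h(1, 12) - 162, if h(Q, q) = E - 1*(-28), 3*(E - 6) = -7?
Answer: -391/3 ≈ -130.33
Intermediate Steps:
E = 11/3 (E = 6 + (1/3)*(-7) = 6 - 7/3 = 11/3 ≈ 3.6667)
h(Q, q) = 95/3 (h(Q, q) = 11/3 - 1*(-28) = 11/3 + 28 = 95/3)
h(1, 12) - 162 = 95/3 - 162 = -391/3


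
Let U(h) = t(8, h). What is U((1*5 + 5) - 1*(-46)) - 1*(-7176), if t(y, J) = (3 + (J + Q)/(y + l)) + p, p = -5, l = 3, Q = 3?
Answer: 78973/11 ≈ 7179.4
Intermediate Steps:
t(y, J) = -2 + (3 + J)/(3 + y) (t(y, J) = (3 + (J + 3)/(y + 3)) - 5 = (3 + (3 + J)/(3 + y)) - 5 = -2 + (3 + J)/(3 + y))
U(h) = -19/11 + h/11 (U(h) = (-3 + h - 2*8)/(3 + 8) = (-3 + h - 16)/11 = (-19 + h)/11 = -19/11 + h/11)
U((1*5 + 5) - 1*(-46)) - 1*(-7176) = (-19/11 + ((1*5 + 5) - 1*(-46))/11) - 1*(-7176) = (-19/11 + ((5 + 5) + 46)/11) + 7176 = (-19/11 + (10 + 46)/11) + 7176 = (-19/11 + (1/11)*56) + 7176 = (-19/11 + 56/11) + 7176 = 37/11 + 7176 = 78973/11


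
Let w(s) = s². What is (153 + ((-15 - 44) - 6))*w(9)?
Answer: 7128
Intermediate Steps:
(153 + ((-15 - 44) - 6))*w(9) = (153 + ((-15 - 44) - 6))*9² = (153 + (-59 - 6))*81 = (153 - 65)*81 = 88*81 = 7128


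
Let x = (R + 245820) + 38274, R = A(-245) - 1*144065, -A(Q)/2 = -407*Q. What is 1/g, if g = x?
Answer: -1/59401 ≈ -1.6835e-5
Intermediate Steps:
A(Q) = 814*Q (A(Q) = -(-814)*Q = 814*Q)
R = -343495 (R = 814*(-245) - 1*144065 = -199430 - 144065 = -343495)
x = -59401 (x = (-343495 + 245820) + 38274 = -97675 + 38274 = -59401)
g = -59401
1/g = 1/(-59401) = -1/59401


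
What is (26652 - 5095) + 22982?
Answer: 44539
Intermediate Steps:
(26652 - 5095) + 22982 = 21557 + 22982 = 44539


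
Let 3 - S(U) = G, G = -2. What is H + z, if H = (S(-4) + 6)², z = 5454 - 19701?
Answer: -14126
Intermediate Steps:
S(U) = 5 (S(U) = 3 - 1*(-2) = 3 + 2 = 5)
z = -14247
H = 121 (H = (5 + 6)² = 11² = 121)
H + z = 121 - 14247 = -14126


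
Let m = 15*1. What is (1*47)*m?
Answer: 705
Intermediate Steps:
m = 15
(1*47)*m = (1*47)*15 = 47*15 = 705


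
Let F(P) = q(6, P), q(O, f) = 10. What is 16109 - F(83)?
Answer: 16099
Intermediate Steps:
F(P) = 10
16109 - F(83) = 16109 - 1*10 = 16109 - 10 = 16099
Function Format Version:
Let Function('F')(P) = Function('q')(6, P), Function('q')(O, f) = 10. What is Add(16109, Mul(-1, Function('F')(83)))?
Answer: 16099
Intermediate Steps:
Function('F')(P) = 10
Add(16109, Mul(-1, Function('F')(83))) = Add(16109, Mul(-1, 10)) = Add(16109, -10) = 16099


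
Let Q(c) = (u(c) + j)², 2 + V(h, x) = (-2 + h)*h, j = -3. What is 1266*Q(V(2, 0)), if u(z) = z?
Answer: 31650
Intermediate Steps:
V(h, x) = -2 + h*(-2 + h) (V(h, x) = -2 + (-2 + h)*h = -2 + h*(-2 + h))
Q(c) = (-3 + c)² (Q(c) = (c - 3)² = (-3 + c)²)
1266*Q(V(2, 0)) = 1266*(-3 + (-2 + 2² - 2*2))² = 1266*(-3 + (-2 + 4 - 4))² = 1266*(-3 - 2)² = 1266*(-5)² = 1266*25 = 31650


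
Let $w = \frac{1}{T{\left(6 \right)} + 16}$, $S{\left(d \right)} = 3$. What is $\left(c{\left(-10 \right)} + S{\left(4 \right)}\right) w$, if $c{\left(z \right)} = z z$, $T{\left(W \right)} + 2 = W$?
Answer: $\frac{103}{20} \approx 5.15$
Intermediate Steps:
$T{\left(W \right)} = -2 + W$
$c{\left(z \right)} = z^{2}$
$w = \frac{1}{20}$ ($w = \frac{1}{\left(-2 + 6\right) + 16} = \frac{1}{4 + 16} = \frac{1}{20} \approx 0.05$)
$\left(c{\left(-10 \right)} + S{\left(4 \right)}\right) w = \left(\left(-10\right)^{2} + 3\right) \frac{1}{20} = \left(100 + 3\right) \frac{1}{20} = 103 \cdot \frac{1}{20} = \frac{103}{20}$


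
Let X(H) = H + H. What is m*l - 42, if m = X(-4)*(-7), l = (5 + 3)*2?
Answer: 854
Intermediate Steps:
l = 16 (l = 8*2 = 16)
X(H) = 2*H
m = 56 (m = (2*(-4))*(-7) = -8*(-7) = 56)
m*l - 42 = 56*16 - 42 = 896 - 42 = 854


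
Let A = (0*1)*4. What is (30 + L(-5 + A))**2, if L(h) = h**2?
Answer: 3025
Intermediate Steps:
A = 0 (A = 0*4 = 0)
(30 + L(-5 + A))**2 = (30 + (-5 + 0)**2)**2 = (30 + (-5)**2)**2 = (30 + 25)**2 = 55**2 = 3025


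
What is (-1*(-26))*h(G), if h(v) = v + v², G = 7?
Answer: 1456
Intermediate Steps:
(-1*(-26))*h(G) = (-1*(-26))*(7*(1 + 7)) = 26*(7*8) = 26*56 = 1456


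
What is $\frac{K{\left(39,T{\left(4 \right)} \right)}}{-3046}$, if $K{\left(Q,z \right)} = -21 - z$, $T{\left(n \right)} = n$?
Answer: $\frac{25}{3046} \approx 0.0082075$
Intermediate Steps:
$\frac{K{\left(39,T{\left(4 \right)} \right)}}{-3046} = \frac{-21 - 4}{-3046} = \left(-21 - 4\right) \left(- \frac{1}{3046}\right) = \left(-25\right) \left(- \frac{1}{3046}\right) = \frac{25}{3046}$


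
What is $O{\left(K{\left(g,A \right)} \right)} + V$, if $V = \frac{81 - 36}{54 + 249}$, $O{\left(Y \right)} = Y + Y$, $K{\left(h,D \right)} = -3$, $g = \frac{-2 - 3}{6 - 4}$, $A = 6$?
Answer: $- \frac{591}{101} \approx -5.8515$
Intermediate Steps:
$g = - \frac{5}{2} \approx -2.5$
$O{\left(Y \right)} = 2 Y$
$V = \frac{15}{101}$ ($V = \frac{45}{303} = 45 \cdot \frac{1}{303} = \frac{15}{101} \approx 0.14851$)
$O{\left(K{\left(g,A \right)} \right)} + V = 2 \left(-3\right) + \frac{15}{101} = -6 + \frac{15}{101} = - \frac{591}{101}$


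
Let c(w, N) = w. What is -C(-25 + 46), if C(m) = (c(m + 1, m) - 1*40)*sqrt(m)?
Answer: 18*sqrt(21) ≈ 82.486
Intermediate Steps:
C(m) = sqrt(m)*(-39 + m) (C(m) = ((m + 1) - 1*40)*sqrt(m) = ((1 + m) - 40)*sqrt(m) = (-39 + m)*sqrt(m) = sqrt(m)*(-39 + m))
-C(-25 + 46) = -sqrt(-25 + 46)*(-39 + (-25 + 46)) = -sqrt(21)*(-39 + 21) = -sqrt(21)*(-18) = -(-18)*sqrt(21) = 18*sqrt(21)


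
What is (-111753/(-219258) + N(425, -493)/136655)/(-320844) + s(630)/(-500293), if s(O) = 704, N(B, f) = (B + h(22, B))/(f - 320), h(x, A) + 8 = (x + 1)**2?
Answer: -612048149807322844459/434457560630709282967560 ≈ -0.0014088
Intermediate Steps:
h(x, A) = -8 + (1 + x)**2 (h(x, A) = -8 + (x + 1)**2 = -8 + (1 + x)**2)
N(B, f) = (521 + B)/(-320 + f) (N(B, f) = (B + (-8 + (1 + 22)**2))/(f - 320) = (B + (-8 + 23**2))/(-320 + f) = (B + (-8 + 529))/(-320 + f) = (B + 521)/(-320 + f) = (521 + B)/(-320 + f))
(-111753/(-219258) + N(425, -493)/136655)/(-320844) + s(630)/(-500293) = (-111753/(-219258) + ((521 + 425)/(-320 - 493))/136655)/(-320844) + 704/(-500293) = (-111753*(-1/219258) + (946/(-813))*(1/136655))*(-1/320844) + 704*(-1/500293) = (12417/24362 - 1/813*946*(1/136655))*(-1/320844) - 704/500293 = (12417/24362 - 946/813*1/136655)*(-1/320844) - 704/500293 = (12417/24362 - 946/111100515)*(-1/320844) - 704/500293 = (1379512048303/2706630746430)*(-1/320844) - 704/500293 = -1379512048303/868406235207586920 - 704/500293 = -612048149807322844459/434457560630709282967560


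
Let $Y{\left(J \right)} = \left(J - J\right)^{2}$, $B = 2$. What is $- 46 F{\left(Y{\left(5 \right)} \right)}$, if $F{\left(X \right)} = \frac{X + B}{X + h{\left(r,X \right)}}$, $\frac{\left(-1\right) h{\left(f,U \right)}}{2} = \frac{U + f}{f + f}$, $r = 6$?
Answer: $92$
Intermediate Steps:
$Y{\left(J \right)} = 0$ ($Y{\left(J \right)} = 0^{2} = 0$)
$h{\left(f,U \right)} = - \frac{U + f}{f}$ ($h{\left(f,U \right)} = - 2 \frac{U + f}{f + f} = - 2 \frac{U + f}{2 f} = - \frac{U + f}{f}$)
$F{\left(X \right)} = \frac{2 + X}{-1 + \frac{5 X}{6}}$ ($F{\left(X \right)} = \frac{X + 2}{X + \frac{- X - 6}{6}} = \frac{2 + X}{X + \frac{- X - 6}{6}} = \frac{2 + X}{X + \frac{-6 - X}{6}} = \frac{2 + X}{X - \left(1 + \frac{X}{6}\right)} = \frac{2 + X}{-1 + \frac{5 X}{6}}$)
$- 46 F{\left(Y{\left(5 \right)} \right)} = - 46 \frac{6 \left(2 + 0\right)}{-6 + 5 \cdot 0} = - 46 \cdot 6 \frac{1}{-6 + 0} \cdot 2 = - 46 \cdot 6 \frac{1}{-6} \cdot 2 = - 46 \cdot 6 \left(- \frac{1}{6}\right) 2 = \left(-46\right) \left(-2\right) = 92$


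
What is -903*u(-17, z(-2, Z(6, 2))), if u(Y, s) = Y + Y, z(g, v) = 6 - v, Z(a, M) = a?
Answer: 30702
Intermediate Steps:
u(Y, s) = 2*Y
-903*u(-17, z(-2, Z(6, 2))) = -1806*(-17) = -903*(-34) = 30702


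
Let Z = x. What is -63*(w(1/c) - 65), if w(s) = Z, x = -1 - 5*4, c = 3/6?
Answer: 5418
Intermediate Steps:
c = 1/2 (c = 3*(1/6) = 1/2 ≈ 0.50000)
x = -21 (x = -1 - 20 = -21)
Z = -21
w(s) = -21
-63*(w(1/c) - 65) = -63*(-21 - 65) = -63*(-86) = 5418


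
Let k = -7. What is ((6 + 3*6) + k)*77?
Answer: 1309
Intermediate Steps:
((6 + 3*6) + k)*77 = ((6 + 3*6) - 7)*77 = ((6 + 18) - 7)*77 = (24 - 7)*77 = 17*77 = 1309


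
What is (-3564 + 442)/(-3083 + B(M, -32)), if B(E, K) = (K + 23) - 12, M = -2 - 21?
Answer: 1561/1552 ≈ 1.0058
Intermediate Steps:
M = -23
B(E, K) = 11 + K (B(E, K) = (23 + K) - 12 = 11 + K)
(-3564 + 442)/(-3083 + B(M, -32)) = (-3564 + 442)/(-3083 + (11 - 32)) = -3122/(-3083 - 21) = -3122/(-3104) = -3122*(-1/3104) = 1561/1552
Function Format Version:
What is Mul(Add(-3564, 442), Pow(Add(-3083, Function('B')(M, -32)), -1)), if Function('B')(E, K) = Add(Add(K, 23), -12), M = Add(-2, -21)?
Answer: Rational(1561, 1552) ≈ 1.0058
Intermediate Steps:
M = -23
Function('B')(E, K) = Add(11, K) (Function('B')(E, K) = Add(Add(23, K), -12) = Add(11, K))
Mul(Add(-3564, 442), Pow(Add(-3083, Function('B')(M, -32)), -1)) = Mul(Add(-3564, 442), Pow(Add(-3083, Add(11, -32)), -1)) = Mul(-3122, Pow(Add(-3083, -21), -1)) = Mul(-3122, Pow(-3104, -1)) = Mul(-3122, Rational(-1, 3104)) = Rational(1561, 1552)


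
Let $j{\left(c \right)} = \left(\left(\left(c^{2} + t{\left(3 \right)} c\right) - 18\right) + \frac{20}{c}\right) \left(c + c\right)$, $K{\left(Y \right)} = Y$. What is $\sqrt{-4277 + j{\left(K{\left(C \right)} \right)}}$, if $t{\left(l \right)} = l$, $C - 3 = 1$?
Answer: $i \sqrt{4157} \approx 64.475 i$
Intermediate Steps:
$C = 4$ ($C = 3 + 1 = 4$)
$j{\left(c \right)} = 2 c \left(-18 + c^{2} + 3 c + \frac{20}{c}\right)$ ($j{\left(c \right)} = \left(\left(\left(c^{2} + 3 c\right) - 18\right) + \frac{20}{c}\right) \left(c + c\right) = \left(\left(-18 + c^{2} + 3 c\right) + \frac{20}{c}\right) 2 c = \left(-18 + c^{2} + 3 c + \frac{20}{c}\right) 2 c = 2 c \left(-18 + c^{2} + 3 c + \frac{20}{c}\right)$)
$\sqrt{-4277 + j{\left(K{\left(C \right)} \right)}} = \sqrt{-4277 + \left(40 - 144 + 2 \cdot 4^{3} + 6 \cdot 4^{2}\right)} = \sqrt{-4277 + \left(40 - 144 + 2 \cdot 64 + 6 \cdot 16\right)} = \sqrt{-4277 + \left(40 - 144 + 128 + 96\right)} = \sqrt{-4277 + 120} = \sqrt{-4157} = i \sqrt{4157}$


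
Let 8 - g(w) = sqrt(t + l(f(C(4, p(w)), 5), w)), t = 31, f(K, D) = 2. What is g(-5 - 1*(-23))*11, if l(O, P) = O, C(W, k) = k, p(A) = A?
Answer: 88 - 11*sqrt(33) ≈ 24.810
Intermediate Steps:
g(w) = 8 - sqrt(33) (g(w) = 8 - sqrt(31 + 2) = 8 - sqrt(33))
g(-5 - 1*(-23))*11 = (8 - sqrt(33))*11 = 88 - 11*sqrt(33)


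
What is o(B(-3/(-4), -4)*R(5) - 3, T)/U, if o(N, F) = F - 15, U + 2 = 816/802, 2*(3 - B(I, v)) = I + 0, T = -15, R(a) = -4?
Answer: 6015/197 ≈ 30.533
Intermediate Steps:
B(I, v) = 3 - I/2 (B(I, v) = 3 - (I + 0)/2 = 3 - I/2)
U = -394/401 (U = -2 + 816/802 = -2 + 816*(1/802) = -2 + 408/401 = -394/401 ≈ -0.98254)
o(N, F) = -15 + F
o(B(-3/(-4), -4)*R(5) - 3, T)/U = (-15 - 15)/(-394/401) = -30*(-401/394) = 6015/197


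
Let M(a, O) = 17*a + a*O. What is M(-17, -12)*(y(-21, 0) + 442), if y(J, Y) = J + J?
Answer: -34000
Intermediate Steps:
y(J, Y) = 2*J
M(a, O) = 17*a + O*a
M(-17, -12)*(y(-21, 0) + 442) = (-17*(17 - 12))*(2*(-21) + 442) = (-17*5)*(-42 + 442) = -85*400 = -34000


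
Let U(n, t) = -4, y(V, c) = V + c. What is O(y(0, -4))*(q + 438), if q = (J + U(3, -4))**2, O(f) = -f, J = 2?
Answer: 1768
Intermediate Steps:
q = 4 (q = (2 - 4)**2 = (-2)**2 = 4)
O(y(0, -4))*(q + 438) = (-(0 - 4))*(4 + 438) = -1*(-4)*442 = 4*442 = 1768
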